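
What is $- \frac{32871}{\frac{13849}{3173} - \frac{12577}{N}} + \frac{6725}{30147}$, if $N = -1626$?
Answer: $- \frac{5112248645461151}{1881935368365} \approx -2716.5$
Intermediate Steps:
$- \frac{32871}{\frac{13849}{3173} - \frac{12577}{N}} + \frac{6725}{30147} = - \frac{32871}{\frac{13849}{3173} - \frac{12577}{-1626}} + \frac{6725}{30147} = - \frac{32871}{13849 \cdot \frac{1}{3173} - - \frac{12577}{1626}} + 6725 \cdot \frac{1}{30147} = - \frac{32871}{\frac{13849}{3173} + \frac{12577}{1626}} + \frac{6725}{30147} = - \frac{32871}{\frac{62425295}{5159298}} + \frac{6725}{30147} = \left(-32871\right) \frac{5159298}{62425295} + \frac{6725}{30147} = - \frac{169591284558}{62425295} + \frac{6725}{30147} = - \frac{5112248645461151}{1881935368365}$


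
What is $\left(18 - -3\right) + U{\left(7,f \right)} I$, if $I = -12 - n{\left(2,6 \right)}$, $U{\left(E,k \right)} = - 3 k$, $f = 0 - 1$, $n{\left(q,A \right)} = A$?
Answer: $-33$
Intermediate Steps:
$f = -1$
$I = -18$ ($I = -12 - 6 = -18$)
$\left(18 - -3\right) + U{\left(7,f \right)} I = \left(18 - -3\right) + \left(-3\right) \left(-1\right) \left(-18\right) = \left(18 + 3\right) + 3 \left(-18\right) = 21 - 54 = -33$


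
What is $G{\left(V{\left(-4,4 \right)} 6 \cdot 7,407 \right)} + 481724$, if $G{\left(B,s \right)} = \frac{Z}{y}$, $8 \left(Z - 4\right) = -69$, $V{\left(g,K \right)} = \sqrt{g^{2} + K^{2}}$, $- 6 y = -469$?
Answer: $\frac{903714113}{1876} \approx 4.8172 \cdot 10^{5}$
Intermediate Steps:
$y = \frac{469}{6}$ ($y = \left(- \frac{1}{6}\right) \left(-469\right) = \frac{469}{6} \approx 78.167$)
$V{\left(g,K \right)} = \sqrt{K^{2} + g^{2}}$
$Z = - \frac{37}{8}$ ($Z = 4 + \frac{1}{8} \left(-69\right) = 4 - \frac{69}{8} = - \frac{37}{8} \approx -4.625$)
$G{\left(B,s \right)} = - \frac{111}{1876}$ ($G{\left(B,s \right)} = - \frac{37}{8 \cdot \frac{469}{6}} = \left(- \frac{37}{8}\right) \frac{6}{469} = - \frac{111}{1876}$)
$G{\left(V{\left(-4,4 \right)} 6 \cdot 7,407 \right)} + 481724 = - \frac{111}{1876} + 481724 = \frac{903714113}{1876}$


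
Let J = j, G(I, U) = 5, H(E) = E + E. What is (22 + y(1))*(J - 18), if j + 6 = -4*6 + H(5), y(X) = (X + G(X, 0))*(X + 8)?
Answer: -2888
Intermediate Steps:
H(E) = 2*E
y(X) = (5 + X)*(8 + X) (y(X) = (X + 5)*(X + 8) = (5 + X)*(8 + X))
j = -20 (j = -6 + (-4*6 + 2*5) = -6 + (-24 + 10) = -6 - 14 = -20)
J = -20
(22 + y(1))*(J - 18) = (22 + (40 + 1**2 + 13*1))*(-20 - 18) = (22 + (40 + 1 + 13))*(-38) = (22 + 54)*(-38) = 76*(-38) = -2888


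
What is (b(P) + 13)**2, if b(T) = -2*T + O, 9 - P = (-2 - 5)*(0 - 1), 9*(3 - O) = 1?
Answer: 11449/81 ≈ 141.35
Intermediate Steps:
O = 26/9 (O = 3 - 1/9*1 = 3 - 1/9 = 26/9 ≈ 2.8889)
P = 2 (P = 9 - (-2 - 5)*(0 - 1) = 9 - (-7)*(-1) = 9 - 1*7 = 9 - 7 = 2)
b(T) = 26/9 - 2*T (b(T) = -2*T + 26/9 = 26/9 - 2*T)
(b(P) + 13)**2 = ((26/9 - 2*2) + 13)**2 = ((26/9 - 4) + 13)**2 = (-10/9 + 13)**2 = (107/9)**2 = 11449/81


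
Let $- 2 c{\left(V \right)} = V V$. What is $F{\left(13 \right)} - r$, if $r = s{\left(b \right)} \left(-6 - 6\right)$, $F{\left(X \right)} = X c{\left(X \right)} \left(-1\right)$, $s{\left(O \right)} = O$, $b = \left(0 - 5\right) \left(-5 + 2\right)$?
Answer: $\frac{2557}{2} \approx 1278.5$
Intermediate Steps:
$c{\left(V \right)} = - \frac{V^{2}}{2}$ ($c{\left(V \right)} = - \frac{V V}{2} = - \frac{V^{2}}{2}$)
$b = 15$ ($b = \left(-5\right) \left(-3\right) = 15$)
$F{\left(X \right)} = \frac{X^{3}}{2}$ ($F{\left(X \right)} = X \left(- \frac{X^{2}}{2}\right) \left(-1\right) = - \frac{X^{3}}{2} \left(-1\right) = \frac{X^{3}}{2}$)
$r = -180$ ($r = 15 \left(-6 - 6\right) = 15 \left(-12\right) = -180$)
$F{\left(13 \right)} - r = \frac{13^{3}}{2} - -180 = \frac{1}{2} \cdot 2197 + 180 = \frac{2197}{2} + 180 = \frac{2557}{2}$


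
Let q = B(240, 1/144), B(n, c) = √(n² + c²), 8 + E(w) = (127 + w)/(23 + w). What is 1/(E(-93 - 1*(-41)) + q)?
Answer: 184612608/1002530671177 + 121104*√1194393601/1002530671177 ≈ 0.0043589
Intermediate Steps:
E(w) = -8 + (127 + w)/(23 + w)
B(n, c) = √(c² + n²)
q = √1194393601/144 (q = √((1/144)² + 240²) = √((1/144)² + 57600) = √(1/20736 + 57600) = √(1194393601/20736) = √1194393601/144 ≈ 240.00)
1/(E(-93 - 1*(-41)) + q) = 1/((-57 - 7*(-93 - 1*(-41)))/(23 + (-93 - 1*(-41))) + √1194393601/144) = 1/((-57 - 7*(-93 + 41))/(23 + (-93 + 41)) + √1194393601/144) = 1/((-57 - 7*(-52))/(23 - 52) + √1194393601/144) = 1/((-57 + 364)/(-29) + √1194393601/144) = 1/(-1/29*307 + √1194393601/144) = 1/(-307/29 + √1194393601/144)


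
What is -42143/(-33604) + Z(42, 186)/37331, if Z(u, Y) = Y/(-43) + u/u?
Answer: 67644528947/53942249732 ≈ 1.2540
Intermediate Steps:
Z(u, Y) = 1 - Y/43 (Z(u, Y) = Y*(-1/43) + 1 = -Y/43 + 1 = 1 - Y/43)
-42143/(-33604) + Z(42, 186)/37331 = -42143/(-33604) + (1 - 1/43*186)/37331 = -42143*(-1/33604) + (1 - 186/43)*(1/37331) = 42143/33604 - 143/43*1/37331 = 42143/33604 - 143/1605233 = 67644528947/53942249732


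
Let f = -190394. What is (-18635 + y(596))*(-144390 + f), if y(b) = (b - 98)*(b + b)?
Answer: -192494439104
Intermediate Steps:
y(b) = 2*b*(-98 + b) (y(b) = (-98 + b)*(2*b) = 2*b*(-98 + b))
(-18635 + y(596))*(-144390 + f) = (-18635 + 2*596*(-98 + 596))*(-144390 - 190394) = (-18635 + 2*596*498)*(-334784) = (-18635 + 593616)*(-334784) = 574981*(-334784) = -192494439104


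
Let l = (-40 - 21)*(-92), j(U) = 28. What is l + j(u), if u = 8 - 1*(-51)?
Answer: 5640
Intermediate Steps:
u = 59 (u = 8 + 51 = 59)
l = 5612 (l = -61*(-92) = 5612)
l + j(u) = 5612 + 28 = 5640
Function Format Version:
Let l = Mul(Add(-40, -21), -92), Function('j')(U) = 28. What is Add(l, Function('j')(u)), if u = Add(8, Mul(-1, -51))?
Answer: 5640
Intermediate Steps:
u = 59 (u = Add(8, 51) = 59)
l = 5612 (l = Mul(-61, -92) = 5612)
Add(l, Function('j')(u)) = Add(5612, 28) = 5640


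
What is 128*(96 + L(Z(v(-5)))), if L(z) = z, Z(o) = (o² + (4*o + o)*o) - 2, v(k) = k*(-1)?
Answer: 31232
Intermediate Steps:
v(k) = -k
Z(o) = -2 + 6*o² (Z(o) = (o² + (5*o)*o) - 2 = (o² + 5*o²) - 2 = 6*o² - 2 = -2 + 6*o²)
128*(96 + L(Z(v(-5)))) = 128*(96 + (-2 + 6*(-1*(-5))²)) = 128*(96 + (-2 + 6*5²)) = 128*(96 + (-2 + 6*25)) = 128*(96 + (-2 + 150)) = 128*(96 + 148) = 128*244 = 31232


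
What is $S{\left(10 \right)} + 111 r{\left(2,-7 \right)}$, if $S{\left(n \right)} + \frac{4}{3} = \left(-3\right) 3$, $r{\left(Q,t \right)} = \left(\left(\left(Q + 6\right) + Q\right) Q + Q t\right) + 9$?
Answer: $\frac{4964}{3} \approx 1654.7$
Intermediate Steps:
$r{\left(Q,t \right)} = 9 + Q t + Q \left(6 + 2 Q\right)$ ($r{\left(Q,t \right)} = \left(\left(\left(6 + Q\right) + Q\right) Q + Q t\right) + 9 = \left(\left(6 + 2 Q\right) Q + Q t\right) + 9 = \left(Q \left(6 + 2 Q\right) + Q t\right) + 9 = \left(Q t + Q \left(6 + 2 Q\right)\right) + 9 = 9 + Q t + Q \left(6 + 2 Q\right)$)
$S{\left(n \right)} = - \frac{31}{3}$ ($S{\left(n \right)} = - \frac{4}{3} - 9 = - \frac{31}{3}$)
$S{\left(10 \right)} + 111 r{\left(2,-7 \right)} = - \frac{31}{3} + 111 \left(9 + 2 \cdot 2^{2} + 6 \cdot 2 + 2 \left(-7\right)\right) = - \frac{31}{3} + 111 \left(9 + 2 \cdot 4 + 12 - 14\right) = - \frac{31}{3} + 111 \left(9 + 8 + 12 - 14\right) = - \frac{31}{3} + 111 \cdot 15 = - \frac{31}{3} + 1665 = \frac{4964}{3}$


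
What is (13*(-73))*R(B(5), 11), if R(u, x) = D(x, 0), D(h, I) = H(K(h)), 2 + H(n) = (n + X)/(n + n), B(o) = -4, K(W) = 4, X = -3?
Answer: 14235/8 ≈ 1779.4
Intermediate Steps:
H(n) = -2 + (-3 + n)/(2*n) (H(n) = -2 + (n - 3)/(n + n) = -2 + (-3 + n)/((2*n)) = -2 + (-3 + n)*(1/(2*n)) = -2 + (-3 + n)/(2*n))
D(h, I) = -15/8 (D(h, I) = (3/2)*(-1 - 1*4)/4 = (3/2)*(¼)*(-1 - 4) = (3/2)*(¼)*(-5) = -15/8)
R(u, x) = -15/8
(13*(-73))*R(B(5), 11) = (13*(-73))*(-15/8) = -949*(-15/8) = 14235/8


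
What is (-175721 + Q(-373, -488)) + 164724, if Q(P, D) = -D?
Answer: -10509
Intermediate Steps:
(-175721 + Q(-373, -488)) + 164724 = (-175721 - 1*(-488)) + 164724 = (-175721 + 488) + 164724 = -175233 + 164724 = -10509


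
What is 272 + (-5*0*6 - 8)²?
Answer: 336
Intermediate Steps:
272 + (-5*0*6 - 8)² = 272 + (0*6 - 8)² = 272 + (0 - 8)² = 272 + (-8)² = 272 + 64 = 336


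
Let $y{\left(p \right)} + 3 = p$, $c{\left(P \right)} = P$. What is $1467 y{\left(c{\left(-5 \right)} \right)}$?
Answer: $-11736$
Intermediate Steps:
$y{\left(p \right)} = -3 + p$
$1467 y{\left(c{\left(-5 \right)} \right)} = 1467 \left(-3 - 5\right) = 1467 \left(-8\right) = -11736$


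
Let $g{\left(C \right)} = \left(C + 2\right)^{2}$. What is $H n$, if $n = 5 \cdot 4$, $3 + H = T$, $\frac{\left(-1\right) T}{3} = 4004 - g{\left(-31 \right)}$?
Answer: $-189840$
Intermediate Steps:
$g{\left(C \right)} = \left(2 + C\right)^{2}$
$T = -9489$ ($T = - 3 \left(4004 - \left(2 - 31\right)^{2}\right) = - 3 \left(4004 - \left(-29\right)^{2}\right) = - 3 \left(4004 - 841\right) = \left(-3\right) 3163 = -9489$)
$H = -9492$ ($H = -3 - 9489 = -9492$)
$n = 20$
$H n = \left(-9492\right) 20 = -189840$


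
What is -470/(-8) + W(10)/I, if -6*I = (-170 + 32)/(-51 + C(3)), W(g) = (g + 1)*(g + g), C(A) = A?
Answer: -36835/92 ≈ -400.38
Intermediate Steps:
W(g) = 2*g*(1 + g) (W(g) = (1 + g)*(2*g) = 2*g*(1 + g))
I = -23/48 (I = -(-170 + 32)/(6*(-51 + 3)) = -(-23)/(-48) = -(-23)*(-1)/48 = -⅙*23/8 = -23/48 ≈ -0.47917)
-470/(-8) + W(10)/I = -470/(-8) + (2*10*(1 + 10))/(-23/48) = -470*(-⅛) + (2*10*11)*(-48/23) = 235/4 + 220*(-48/23) = 235/4 - 10560/23 = -36835/92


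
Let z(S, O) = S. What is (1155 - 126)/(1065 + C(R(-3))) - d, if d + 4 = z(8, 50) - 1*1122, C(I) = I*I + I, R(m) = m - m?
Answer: 397233/355 ≈ 1119.0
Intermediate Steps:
R(m) = 0
C(I) = I + I² (C(I) = I² + I = I + I²)
d = -1118 (d = -4 + (8 - 1*1122) = -4 + (8 - 1122) = -4 - 1114 = -1118)
(1155 - 126)/(1065 + C(R(-3))) - d = (1155 - 126)/(1065 + 0*(1 + 0)) - 1*(-1118) = 1029/(1065 + 0*1) + 1118 = 1029/(1065 + 0) + 1118 = 1029/1065 + 1118 = 1029*(1/1065) + 1118 = 343/355 + 1118 = 397233/355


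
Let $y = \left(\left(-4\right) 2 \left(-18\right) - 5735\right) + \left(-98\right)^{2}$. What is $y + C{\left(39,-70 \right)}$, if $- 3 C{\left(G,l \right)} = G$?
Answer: $4000$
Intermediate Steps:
$C{\left(G,l \right)} = - \frac{G}{3}$
$y = 4013$ ($y = \left(\left(-8\right) \left(-18\right) - 5735\right) + 9604 = \left(144 - 5735\right) + 9604 = -5591 + 9604 = 4013$)
$y + C{\left(39,-70 \right)} = 4013 - 13 = 4000$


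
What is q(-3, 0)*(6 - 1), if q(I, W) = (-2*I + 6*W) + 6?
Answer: 60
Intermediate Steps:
q(I, W) = 6 - 2*I + 6*W
q(-3, 0)*(6 - 1) = (6 - 2*(-3) + 6*0)*(6 - 1) = (6 + 6 + 0)*5 = 12*5 = 60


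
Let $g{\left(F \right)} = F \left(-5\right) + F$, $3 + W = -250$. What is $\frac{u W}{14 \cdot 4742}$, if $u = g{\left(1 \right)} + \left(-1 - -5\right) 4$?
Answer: $- \frac{759}{16597} \approx -0.045731$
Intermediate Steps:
$W = -253$ ($W = -3 - 250 = -253$)
$g{\left(F \right)} = - 4 F$ ($g{\left(F \right)} = - 5 F + F = - 4 F$)
$u = 12$ ($u = \left(-4\right) 1 + \left(-1 - -5\right) 4 = -4 + \left(-1 + 5\right) 4 = -4 + 4 \cdot 4 = -4 + 16 = 12$)
$\frac{u W}{14 \cdot 4742} = \frac{12 \left(-253\right)}{14 \cdot 4742} = - \frac{3036}{66388} = \left(-3036\right) \frac{1}{66388} = - \frac{759}{16597}$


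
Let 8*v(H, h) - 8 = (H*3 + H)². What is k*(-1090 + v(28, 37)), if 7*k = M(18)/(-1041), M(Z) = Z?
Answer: -2874/2429 ≈ -1.1832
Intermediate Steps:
v(H, h) = 1 + 2*H² (v(H, h) = 1 + (H*3 + H)²/8 = 1 + (3*H + H)²/8 = 1 + (4*H)²/8 = 1 + (16*H²)/8 = 1 + 2*H²)
k = -6/2429 (k = (18/(-1041))/7 = (18*(-1/1041))/7 = (⅐)*(-6/347) = -6/2429 ≈ -0.0024702)
k*(-1090 + v(28, 37)) = -6*(-1090 + (1 + 2*28²))/2429 = -6*(-1090 + (1 + 2*784))/2429 = -6*(-1090 + (1 + 1568))/2429 = -6*(-1090 + 1569)/2429 = -6/2429*479 = -2874/2429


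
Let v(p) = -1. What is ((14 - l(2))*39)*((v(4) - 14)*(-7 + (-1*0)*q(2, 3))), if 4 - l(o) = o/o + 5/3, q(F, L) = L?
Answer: 51870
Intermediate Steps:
l(o) = 4/3 (l(o) = 4 - (o/o + 5/3) = 4 - (1 + 5*(⅓)) = 4 - (1 + 5/3) = 4 - 1*8/3 = 4 - 8/3 = 4/3)
((14 - l(2))*39)*((v(4) - 14)*(-7 + (-1*0)*q(2, 3))) = ((14 - 1*4/3)*39)*((-1 - 14)*(-7 - 1*0*3)) = ((14 - 4/3)*39)*(-15*(-7 + 0*3)) = ((38/3)*39)*(-15*(-7 + 0)) = 494*(-15*(-7)) = 494*105 = 51870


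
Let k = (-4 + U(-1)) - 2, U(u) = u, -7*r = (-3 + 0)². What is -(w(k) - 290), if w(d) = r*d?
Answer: 281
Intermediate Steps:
r = -9/7 (r = -(-3 + 0)²/7 = -⅐*(-3)² = -⅐*9 = -9/7 ≈ -1.2857)
k = -7 (k = (-4 - 1) - 2 = -5 - 2 = -7)
w(d) = -9*d/7
-(w(k) - 290) = -(-9/7*(-7) - 290) = -(9 - 290) = -1*(-281) = 281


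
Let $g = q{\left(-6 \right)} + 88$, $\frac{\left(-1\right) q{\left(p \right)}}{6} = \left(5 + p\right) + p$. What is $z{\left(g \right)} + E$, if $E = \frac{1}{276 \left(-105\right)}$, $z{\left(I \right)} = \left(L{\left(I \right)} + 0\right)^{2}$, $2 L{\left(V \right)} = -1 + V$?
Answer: $\frac{30141011}{7245} \approx 4160.3$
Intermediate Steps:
$q{\left(p \right)} = -30 - 12 p$ ($q{\left(p \right)} = - 6 \left(\left(5 + p\right) + p\right) = - 6 \left(5 + 2 p\right) = -30 - 12 p$)
$L{\left(V \right)} = - \frac{1}{2} + \frac{V}{2}$ ($L{\left(V \right)} = \frac{-1 + V}{2} = - \frac{1}{2} + \frac{V}{2}$)
$g = 130$ ($g = \left(-30 - -72\right) + 88 = \left(-30 + 72\right) + 88 = 42 + 88 = 130$)
$z{\left(I \right)} = \left(- \frac{1}{2} + \frac{I}{2}\right)^{2}$ ($z{\left(I \right)} = \left(\left(- \frac{1}{2} + \frac{I}{2}\right) + 0\right)^{2} = \left(- \frac{1}{2} + \frac{I}{2}\right)^{2}$)
$E = - \frac{1}{28980}$ ($E = \frac{1}{-28980} = - \frac{1}{28980} \approx -3.4507 \cdot 10^{-5}$)
$z{\left(g \right)} + E = \frac{\left(-1 + 130\right)^{2}}{4} - \frac{1}{28980} = \frac{129^{2}}{4} - \frac{1}{28980} = \frac{1}{4} \cdot 16641 - \frac{1}{28980} = \frac{16641}{4} - \frac{1}{28980} = \frac{30141011}{7245}$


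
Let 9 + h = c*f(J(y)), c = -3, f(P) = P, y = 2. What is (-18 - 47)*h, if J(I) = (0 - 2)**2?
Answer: 1365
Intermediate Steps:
J(I) = 4 (J(I) = (-2)**2 = 4)
h = -21 (h = -9 - 3*4 = -9 - 12 = -21)
(-18 - 47)*h = (-18 - 47)*(-21) = -65*(-21) = 1365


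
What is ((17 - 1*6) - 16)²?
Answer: 25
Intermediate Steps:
((17 - 1*6) - 16)² = ((17 - 6) - 16)² = (11 - 16)² = (-5)² = 25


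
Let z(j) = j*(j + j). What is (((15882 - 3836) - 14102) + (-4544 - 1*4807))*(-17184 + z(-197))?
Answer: -689370638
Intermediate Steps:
z(j) = 2*j² (z(j) = j*(2*j) = 2*j²)
(((15882 - 3836) - 14102) + (-4544 - 1*4807))*(-17184 + z(-197)) = (((15882 - 3836) - 14102) + (-4544 - 1*4807))*(-17184 + 2*(-197)²) = ((12046 - 14102) + (-4544 - 4807))*(-17184 + 2*38809) = (-2056 - 9351)*(-17184 + 77618) = -11407*60434 = -689370638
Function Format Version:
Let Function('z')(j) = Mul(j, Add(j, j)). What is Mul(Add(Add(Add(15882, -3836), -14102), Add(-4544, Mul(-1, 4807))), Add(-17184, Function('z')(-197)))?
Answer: -689370638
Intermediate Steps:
Function('z')(j) = Mul(2, Pow(j, 2)) (Function('z')(j) = Mul(j, Mul(2, j)) = Mul(2, Pow(j, 2)))
Mul(Add(Add(Add(15882, -3836), -14102), Add(-4544, Mul(-1, 4807))), Add(-17184, Function('z')(-197))) = Mul(Add(Add(Add(15882, -3836), -14102), Add(-4544, Mul(-1, 4807))), Add(-17184, Mul(2, Pow(-197, 2)))) = Mul(Add(Add(12046, -14102), Add(-4544, -4807)), Add(-17184, Mul(2, 38809))) = Mul(Add(-2056, -9351), Add(-17184, 77618)) = Mul(-11407, 60434) = -689370638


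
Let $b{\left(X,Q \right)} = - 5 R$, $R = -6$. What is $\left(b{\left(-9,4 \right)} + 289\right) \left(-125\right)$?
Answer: $-39875$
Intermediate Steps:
$b{\left(X,Q \right)} = 30$ ($b{\left(X,Q \right)} = \left(-5\right) \left(-6\right) = 30$)
$\left(b{\left(-9,4 \right)} + 289\right) \left(-125\right) = \left(30 + 289\right) \left(-125\right) = 319 \left(-125\right) = -39875$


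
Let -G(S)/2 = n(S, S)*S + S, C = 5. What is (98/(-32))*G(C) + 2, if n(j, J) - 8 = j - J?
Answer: 2221/8 ≈ 277.63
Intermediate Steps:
n(j, J) = 8 + j - J (n(j, J) = 8 + (j - J) = 8 + j - J)
G(S) = -18*S (G(S) = -2*((8 + S - S)*S + S) = -2*(8*S + S) = -18*S)
(98/(-32))*G(C) + 2 = (98/(-32))*(-18*5) + 2 = (98*(-1/32))*(-90) + 2 = -49/16*(-90) + 2 = 2205/8 + 2 = 2221/8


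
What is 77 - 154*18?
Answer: -2695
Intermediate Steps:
77 - 154*18 = 77 - 2772 = -2695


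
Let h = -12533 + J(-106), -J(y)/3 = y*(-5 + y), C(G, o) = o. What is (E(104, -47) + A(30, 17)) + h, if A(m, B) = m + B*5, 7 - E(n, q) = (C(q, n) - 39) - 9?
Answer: -47765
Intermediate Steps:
J(y) = -3*y*(-5 + y)
E(n, q) = 55 - n (E(n, q) = 7 - ((n - 39) - 9) = 7 - ((-39 + n) - 9) = 7 - (-48 + n) = 7 + (48 - n) = 55 - n)
A(m, B) = m + 5*B
h = -47831 (h = -12533 + 3*(-106)*(5 - 1*(-106)) = -12533 + 3*(-106)*(5 + 106) = -12533 + 3*(-106)*111 = -12533 - 35298 = -47831)
(E(104, -47) + A(30, 17)) + h = ((55 - 1*104) + (30 + 5*17)) - 47831 = ((55 - 104) + (30 + 85)) - 47831 = (-49 + 115) - 47831 = 66 - 47831 = -47765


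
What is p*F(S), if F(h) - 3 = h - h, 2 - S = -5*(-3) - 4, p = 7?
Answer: 21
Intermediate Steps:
S = -9 (S = 2 - (-5*(-3) - 4) = 2 - (15 - 4) = 2 - 1*11 = 2 - 11 = -9)
F(h) = 3 (F(h) = 3 + (h - h) = 3 + 0 = 3)
p*F(S) = 7*3 = 21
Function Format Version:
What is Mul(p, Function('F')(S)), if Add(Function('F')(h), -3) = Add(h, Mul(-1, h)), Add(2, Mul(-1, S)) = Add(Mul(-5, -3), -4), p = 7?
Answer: 21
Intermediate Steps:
S = -9 (S = Add(2, Mul(-1, Add(Mul(-5, -3), -4))) = Add(2, Mul(-1, Add(15, -4))) = Add(2, Mul(-1, 11)) = Add(2, -11) = -9)
Function('F')(h) = 3 (Function('F')(h) = Add(3, Add(h, Mul(-1, h))) = Add(3, 0) = 3)
Mul(p, Function('F')(S)) = Mul(7, 3) = 21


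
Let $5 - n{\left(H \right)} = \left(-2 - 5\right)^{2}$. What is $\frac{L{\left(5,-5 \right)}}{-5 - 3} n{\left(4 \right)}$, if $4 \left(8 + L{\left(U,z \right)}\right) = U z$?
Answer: $- \frac{627}{8} \approx -78.375$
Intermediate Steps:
$L{\left(U,z \right)} = -8 + \frac{U z}{4}$
$n{\left(H \right)} = -44$ ($n{\left(H \right)} = 5 - \left(-2 - 5\right)^{2} = 5 - \left(-7\right)^{2} = 5 - 49 = -44$)
$\frac{L{\left(5,-5 \right)}}{-5 - 3} n{\left(4 \right)} = \frac{-8 + \frac{1}{4} \cdot 5 \left(-5\right)}{-5 - 3} \left(-44\right) = \frac{-8 - \frac{25}{4}}{-8} \left(-44\right) = \left(- \frac{1}{8}\right) \left(- \frac{57}{4}\right) \left(-44\right) = \frac{57}{32} \left(-44\right) = - \frac{627}{8}$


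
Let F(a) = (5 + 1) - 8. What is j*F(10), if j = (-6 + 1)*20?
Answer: 200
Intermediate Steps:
j = -100 (j = -5*20 = -100)
F(a) = -2 (F(a) = 6 - 8 = -2)
j*F(10) = -100*(-2) = 200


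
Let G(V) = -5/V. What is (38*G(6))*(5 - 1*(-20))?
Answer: -2375/3 ≈ -791.67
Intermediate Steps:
(38*G(6))*(5 - 1*(-20)) = (38*(-5/6))*(5 - 1*(-20)) = (38*(-5*⅙))*(5 + 20) = (38*(-⅚))*25 = -95/3*25 = -2375/3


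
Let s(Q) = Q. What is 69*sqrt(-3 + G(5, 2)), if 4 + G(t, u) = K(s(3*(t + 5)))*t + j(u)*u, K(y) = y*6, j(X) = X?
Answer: 69*sqrt(897) ≈ 2066.5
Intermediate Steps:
K(y) = 6*y
G(t, u) = -4 + u**2 + t*(90 + 18*t) (G(t, u) = -4 + ((6*(3*(t + 5)))*t + u*u) = -4 + ((6*(3*(5 + t)))*t + u**2) = -4 + ((6*(15 + 3*t))*t + u**2) = -4 + ((90 + 18*t)*t + u**2) = -4 + (t*(90 + 18*t) + u**2) = -4 + (u**2 + t*(90 + 18*t)) = -4 + u**2 + t*(90 + 18*t))
69*sqrt(-3 + G(5, 2)) = 69*sqrt(-3 + (-4 + 2**2 + 18*5*(5 + 5))) = 69*sqrt(-3 + (-4 + 4 + 18*5*10)) = 69*sqrt(-3 + (-4 + 4 + 900)) = 69*sqrt(-3 + 900) = 69*sqrt(897)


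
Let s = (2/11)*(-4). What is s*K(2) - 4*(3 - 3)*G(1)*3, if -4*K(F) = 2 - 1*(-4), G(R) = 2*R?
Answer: 12/11 ≈ 1.0909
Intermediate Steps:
s = -8/11 (s = (2*(1/11))*(-4) = (2/11)*(-4) = -8/11 ≈ -0.72727)
K(F) = -3/2 (K(F) = -(2 - 1*(-4))/4 = -(2 + 4)/4 = -¼*6 = -3/2)
s*K(2) - 4*(3 - 3)*G(1)*3 = -8/11*(-3/2) - 4*(3 - 3)*2*1*3 = 12/11 - 0*2*3 = 12/11 - 4*0*3 = 12/11 + 0*3 = 12/11 + 0 = 12/11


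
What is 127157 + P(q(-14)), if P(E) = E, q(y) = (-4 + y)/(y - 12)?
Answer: 1653050/13 ≈ 1.2716e+5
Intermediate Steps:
q(y) = (-4 + y)/(-12 + y)
127157 + P(q(-14)) = 127157 + (-4 - 14)/(-12 - 14) = 127157 - 18/(-26) = 127157 - 1/26*(-18) = 127157 + 9/13 = 1653050/13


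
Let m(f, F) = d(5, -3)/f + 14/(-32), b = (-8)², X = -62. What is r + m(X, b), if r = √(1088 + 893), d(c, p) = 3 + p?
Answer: -7/16 + √1981 ≈ 44.071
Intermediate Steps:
b = 64
r = √1981 ≈ 44.508
m(f, F) = -7/16 (m(f, F) = (3 - 3)/f + 14/(-32) = 0/f + 14*(-1/32) = 0 - 7/16 = -7/16)
r + m(X, b) = √1981 - 7/16 = -7/16 + √1981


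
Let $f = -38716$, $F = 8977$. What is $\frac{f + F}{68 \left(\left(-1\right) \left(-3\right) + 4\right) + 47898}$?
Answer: $- \frac{29739}{48374} \approx -0.61477$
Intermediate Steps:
$\frac{f + F}{68 \left(\left(-1\right) \left(-3\right) + 4\right) + 47898} = \frac{-38716 + 8977}{68 \left(\left(-1\right) \left(-3\right) + 4\right) + 47898} = - \frac{29739}{68 \left(3 + 4\right) + 47898} = - \frac{29739}{68 \cdot 7 + 47898} = - \frac{29739}{476 + 47898} = - \frac{29739}{48374}$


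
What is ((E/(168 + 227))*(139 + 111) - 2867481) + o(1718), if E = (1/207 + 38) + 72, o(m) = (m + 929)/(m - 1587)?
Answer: -6142648663442/2142243 ≈ -2.8674e+6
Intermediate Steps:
o(m) = (929 + m)/(-1587 + m)
E = 22771/207 (E = (1/207 + 38) + 72 = 7867/207 + 72 = 22771/207 ≈ 110.00)
((E/(168 + 227))*(139 + 111) - 2867481) + o(1718) = ((22771/(207*(168 + 227)))*(139 + 111) - 2867481) + (929 + 1718)/(-1587 + 1718) = (((22771/207)/395)*250 - 2867481) + 2647/131 = (((22771/207)*(1/395))*250 - 2867481) + (1/131)*2647 = ((22771/81765)*250 - 2867481) + 2647/131 = (1138550/16353 - 2867481) + 2647/131 = -46890778243/16353 + 2647/131 = -6142648663442/2142243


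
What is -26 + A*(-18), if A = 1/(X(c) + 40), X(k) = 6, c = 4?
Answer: -607/23 ≈ -26.391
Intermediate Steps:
A = 1/46 (A = 1/(6 + 40) = 1/46 ≈ 0.021739)
-26 + A*(-18) = -26 + (1/46)*(-18) = -26 - 9/23 = -607/23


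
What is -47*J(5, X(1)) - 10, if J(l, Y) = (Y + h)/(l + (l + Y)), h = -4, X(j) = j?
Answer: 31/11 ≈ 2.8182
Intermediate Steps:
J(l, Y) = (-4 + Y)/(Y + 2*l) (J(l, Y) = (Y - 4)/(l + (l + Y)) = (-4 + Y)/(l + (Y + l)) = (-4 + Y)/(Y + 2*l))
-47*J(5, X(1)) - 10 = -47*(-4 + 1)/(1 + 2*5) - 10 = -47*(-3)/(1 + 10) - 10 = -47*(-3)/11 - 10 = -47*(-3/11) - 10 = 141/11 - 10 = 31/11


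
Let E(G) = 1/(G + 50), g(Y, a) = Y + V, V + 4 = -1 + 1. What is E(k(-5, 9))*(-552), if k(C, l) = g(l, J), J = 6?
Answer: -552/55 ≈ -10.036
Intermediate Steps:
V = -4 (V = -4 + (-1 + 1) = -4 + 0 = -4)
g(Y, a) = -4 + Y (g(Y, a) = Y - 4 = -4 + Y)
k(C, l) = -4 + l
E(G) = 1/(50 + G)
E(k(-5, 9))*(-552) = -552/(50 + (-4 + 9)) = -552/(50 + 5) = -552/55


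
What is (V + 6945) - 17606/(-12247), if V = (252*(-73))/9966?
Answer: 141268738579/20342267 ≈ 6944.6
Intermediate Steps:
V = -3066/1661 (V = -18396*1/9966 = -3066/1661 ≈ -1.8459)
(V + 6945) - 17606/(-12247) = (-3066/1661 + 6945) - 17606/(-12247) = 11532579/1661 - 17606*(-1/12247) = 11532579/1661 + 17606/12247 = 141268738579/20342267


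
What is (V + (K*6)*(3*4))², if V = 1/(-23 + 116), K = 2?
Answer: 179372449/8649 ≈ 20739.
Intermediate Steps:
V = 1/93 ≈ 0.010753
(V + (K*6)*(3*4))² = (1/93 + (2*6)*(3*4))² = (1/93 + 12*12)² = (1/93 + 144)² = (13393/93)² = 179372449/8649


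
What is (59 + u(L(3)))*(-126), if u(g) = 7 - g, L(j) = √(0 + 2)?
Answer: -8316 + 126*√2 ≈ -8137.8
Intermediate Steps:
L(j) = √2
(59 + u(L(3)))*(-126) = (59 + (7 - √2))*(-126) = (66 - √2)*(-126) = -8316 + 126*√2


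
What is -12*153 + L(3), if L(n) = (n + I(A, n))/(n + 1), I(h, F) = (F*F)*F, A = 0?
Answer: -3657/2 ≈ -1828.5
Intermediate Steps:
I(h, F) = F**3 (I(h, F) = F**2*F = F**3)
L(n) = (n + n**3)/(1 + n) (L(n) = (n + n**3)/(n + 1) = (n + n**3)/(1 + n))
-12*153 + L(3) = -12*153 + (3 + 3**3)/(1 + 3) = -1836 + (3 + 27)/4 = -1836 + (1/4)*30 = -1836 + 15/2 = -3657/2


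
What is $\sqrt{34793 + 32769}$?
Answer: $\sqrt{67562} \approx 259.93$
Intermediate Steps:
$\sqrt{34793 + 32769} = \sqrt{67562}$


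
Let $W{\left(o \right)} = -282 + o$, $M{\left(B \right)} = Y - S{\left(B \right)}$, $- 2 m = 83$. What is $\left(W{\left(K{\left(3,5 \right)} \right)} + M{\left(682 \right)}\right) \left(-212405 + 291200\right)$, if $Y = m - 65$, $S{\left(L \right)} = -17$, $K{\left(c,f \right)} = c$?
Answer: $- \frac{58071915}{2} \approx -2.9036 \cdot 10^{7}$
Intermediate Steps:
$m = - \frac{83}{2}$ ($m = \left(- \frac{1}{2}\right) 83 = - \frac{83}{2} \approx -41.5$)
$Y = - \frac{213}{2}$ ($Y = - \frac{83}{2} - 65 = - \frac{213}{2} \approx -106.5$)
$M{\left(B \right)} = - \frac{179}{2}$ ($M{\left(B \right)} = - \frac{213}{2} - -17 = - \frac{213}{2} + 17 = - \frac{179}{2}$)
$\left(W{\left(K{\left(3,5 \right)} \right)} + M{\left(682 \right)}\right) \left(-212405 + 291200\right) = \left(\left(-282 + 3\right) - \frac{179}{2}\right) \left(-212405 + 291200\right) = \left(-279 - \frac{179}{2}\right) 78795 = \left(- \frac{737}{2}\right) 78795 = - \frac{58071915}{2}$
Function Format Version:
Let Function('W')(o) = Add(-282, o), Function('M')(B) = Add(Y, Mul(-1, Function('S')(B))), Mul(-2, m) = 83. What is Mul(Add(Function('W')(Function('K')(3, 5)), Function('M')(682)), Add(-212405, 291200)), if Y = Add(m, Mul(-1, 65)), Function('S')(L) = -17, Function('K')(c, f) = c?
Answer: Rational(-58071915, 2) ≈ -2.9036e+7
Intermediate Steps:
m = Rational(-83, 2) (m = Mul(Rational(-1, 2), 83) = Rational(-83, 2) ≈ -41.500)
Y = Rational(-213, 2) (Y = Add(Rational(-83, 2), Mul(-1, 65)) = Add(Rational(-83, 2), -65) = Rational(-213, 2) ≈ -106.50)
Function('M')(B) = Rational(-179, 2) (Function('M')(B) = Add(Rational(-213, 2), Mul(-1, -17)) = Add(Rational(-213, 2), 17) = Rational(-179, 2))
Mul(Add(Function('W')(Function('K')(3, 5)), Function('M')(682)), Add(-212405, 291200)) = Mul(Add(Add(-282, 3), Rational(-179, 2)), Add(-212405, 291200)) = Mul(Add(-279, Rational(-179, 2)), 78795) = Mul(Rational(-737, 2), 78795) = Rational(-58071915, 2)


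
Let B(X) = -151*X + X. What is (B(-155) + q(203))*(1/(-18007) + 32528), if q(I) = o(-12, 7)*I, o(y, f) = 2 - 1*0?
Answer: 13856068976920/18007 ≈ 7.6948e+8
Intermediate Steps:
o(y, f) = 2 (o(y, f) = 2 + 0 = 2)
q(I) = 2*I
B(X) = -150*X
(B(-155) + q(203))*(1/(-18007) + 32528) = (-150*(-155) + 2*203)*(1/(-18007) + 32528) = (23250 + 406)*(-1/18007 + 32528) = 23656*(585731695/18007) = 13856068976920/18007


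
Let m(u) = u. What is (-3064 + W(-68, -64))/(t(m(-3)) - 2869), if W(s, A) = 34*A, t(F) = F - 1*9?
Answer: 5240/2881 ≈ 1.8188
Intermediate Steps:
t(F) = -9 + F (t(F) = F - 9 = -9 + F)
(-3064 + W(-68, -64))/(t(m(-3)) - 2869) = (-3064 + 34*(-64))/((-9 - 3) - 2869) = (-3064 - 2176)/(-12 - 2869) = -5240/(-2881) = -5240*(-1/2881) = 5240/2881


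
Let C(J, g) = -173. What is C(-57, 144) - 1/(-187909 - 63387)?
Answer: -43474207/251296 ≈ -173.00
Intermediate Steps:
C(-57, 144) - 1/(-187909 - 63387) = -173 - 1/(-187909 - 63387) = -173 - 1/(-251296) = -173 - 1*(-1/251296) = -173 + 1/251296 = -43474207/251296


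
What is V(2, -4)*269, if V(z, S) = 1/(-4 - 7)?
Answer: -269/11 ≈ -24.455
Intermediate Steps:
V(z, S) = -1/11 (V(z, S) = 1/(-11) = -1/11)
V(2, -4)*269 = -1/11*269 = -269/11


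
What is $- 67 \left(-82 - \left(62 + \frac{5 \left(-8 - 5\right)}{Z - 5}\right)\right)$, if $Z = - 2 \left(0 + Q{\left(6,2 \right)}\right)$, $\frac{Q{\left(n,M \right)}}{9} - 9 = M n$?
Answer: $\frac{3699539}{383} \approx 9659.4$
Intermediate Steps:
$Q{\left(n,M \right)} = 81 + 9 M n$
$Z = -378$ ($Z = - 2 \left(0 + \left(81 + 9 \cdot 2 \cdot 6\right)\right) = - 2 \left(0 + \left(81 + 108\right)\right) = - 2 \left(0 + 189\right) = \left(-2\right) 189 = -378$)
$- 67 \left(-82 - \left(62 + \frac{5 \left(-8 - 5\right)}{Z - 5}\right)\right) = - 67 \left(-82 - \left(62 + \frac{5 \left(-8 - 5\right)}{-378 - 5}\right)\right) = - 67 \left(-82 - \left(62 + 5 \left(-13\right) \frac{1}{-383}\right)\right) = - 67 \left(-82 - \left(62 + 5 \left(-13\right) \left(- \frac{1}{383}\right)\right)\right) = - 67 \left(-82 - \frac{23811}{383}\right) = \left(-67\right) \left(- \frac{55217}{383}\right) = \frac{3699539}{383}$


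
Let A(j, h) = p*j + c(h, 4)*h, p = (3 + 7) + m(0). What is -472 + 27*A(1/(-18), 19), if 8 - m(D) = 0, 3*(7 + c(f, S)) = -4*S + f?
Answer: -3577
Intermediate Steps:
c(f, S) = -7 - 4*S/3 + f/3 (c(f, S) = -7 + (-4*S + f)/3 = -7 + (f - 4*S)/3 = -7 + (-4*S/3 + f/3) = -7 - 4*S/3 + f/3)
m(D) = 8 (m(D) = 8 - 1*0 = 8 + 0 = 8)
p = 18 (p = (3 + 7) + 8 = 10 + 8 = 18)
A(j, h) = 18*j + h*(-37/3 + h/3) (A(j, h) = 18*j + (-7 - 4/3*4 + h/3)*h = 18*j + (-7 - 16/3 + h/3)*h = 18*j + (-37/3 + h/3)*h = 18*j + h*(-37/3 + h/3))
-472 + 27*A(1/(-18), 19) = -472 + 27*(18/(-18) + (⅓)*19*(-37 + 19)) = -472 + 27*(18*(-1/18) + (⅓)*19*(-18)) = -472 + 27*(-1 - 114) = -472 + 27*(-115) = -472 - 3105 = -3577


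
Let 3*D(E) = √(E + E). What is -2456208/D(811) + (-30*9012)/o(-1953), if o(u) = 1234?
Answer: -135180/617 - 3684312*√1622/811 ≈ -1.8318e+5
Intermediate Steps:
D(E) = √2*√E/3 (D(E) = √(E + E)/3 = √(2*E)/3 = (√2*√E)/3 = √2*√E/3)
-2456208/D(811) + (-30*9012)/o(-1953) = -2456208*3*√1622/1622 - 30*9012/1234 = -2456208*3*√1622/1622 - 270360*1/1234 = -3684312*√1622/811 - 135180/617 = -135180/617 - 3684312*√1622/811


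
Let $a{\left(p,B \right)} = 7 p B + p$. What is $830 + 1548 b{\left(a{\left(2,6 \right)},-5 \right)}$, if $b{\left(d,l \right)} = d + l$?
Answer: $126218$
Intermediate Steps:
$a{\left(p,B \right)} = p + 7 B p$ ($a{\left(p,B \right)} = 7 B p + p = p + 7 B p$)
$830 + 1548 b{\left(a{\left(2,6 \right)},-5 \right)} = 830 + 1548 \left(2 \left(1 + 7 \cdot 6\right) - 5\right) = 830 + 1548 \left(2 \left(1 + 42\right) - 5\right) = 830 + 1548 \left(2 \cdot 43 - 5\right) = 830 + 1548 \left(86 - 5\right) = 830 + 1548 \cdot 81 = 830 + 125388 = 126218$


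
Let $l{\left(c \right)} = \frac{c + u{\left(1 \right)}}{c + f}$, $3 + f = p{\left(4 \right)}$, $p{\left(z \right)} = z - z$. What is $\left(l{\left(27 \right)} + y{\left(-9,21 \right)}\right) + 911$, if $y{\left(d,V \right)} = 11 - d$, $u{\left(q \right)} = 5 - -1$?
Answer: $\frac{7459}{8} \approx 932.38$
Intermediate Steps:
$p{\left(z \right)} = 0$
$f = -3$ ($f = -3 + 0 = -3$)
$u{\left(q \right)} = 6$ ($u{\left(q \right)} = 5 + 1 = 6$)
$l{\left(c \right)} = \frac{6 + c}{-3 + c}$ ($l{\left(c \right)} = \frac{c + 6}{c - 3} = \frac{6 + c}{-3 + c}$)
$\left(l{\left(27 \right)} + y{\left(-9,21 \right)}\right) + 911 = \left(\frac{6 + 27}{-3 + 27} + \left(11 - -9\right)\right) + 911 = \left(\frac{1}{24} \cdot 33 + \left(11 + 9\right)\right) + 911 = \left(\frac{1}{24} \cdot 33 + 20\right) + 911 = \left(\frac{11}{8} + 20\right) + 911 = \frac{171}{8} + 911 = \frac{7459}{8}$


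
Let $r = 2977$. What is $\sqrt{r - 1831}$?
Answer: $\sqrt{1146} \approx 33.853$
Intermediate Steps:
$\sqrt{r - 1831} = \sqrt{2977 - 1831} = \sqrt{1146}$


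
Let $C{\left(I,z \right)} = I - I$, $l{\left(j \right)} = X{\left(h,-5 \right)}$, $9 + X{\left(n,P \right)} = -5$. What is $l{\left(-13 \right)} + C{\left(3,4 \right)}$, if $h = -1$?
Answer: $-14$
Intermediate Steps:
$X{\left(n,P \right)} = -14$ ($X{\left(n,P \right)} = -9 - 5 = -14$)
$l{\left(j \right)} = -14$
$C{\left(I,z \right)} = 0$
$l{\left(-13 \right)} + C{\left(3,4 \right)} = -14 + 0 = -14$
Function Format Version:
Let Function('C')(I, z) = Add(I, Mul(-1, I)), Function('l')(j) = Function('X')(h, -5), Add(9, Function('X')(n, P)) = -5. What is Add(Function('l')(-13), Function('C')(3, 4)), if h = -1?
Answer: -14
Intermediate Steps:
Function('X')(n, P) = -14 (Function('X')(n, P) = Add(-9, -5) = -14)
Function('l')(j) = -14
Function('C')(I, z) = 0
Add(Function('l')(-13), Function('C')(3, 4)) = Add(-14, 0) = -14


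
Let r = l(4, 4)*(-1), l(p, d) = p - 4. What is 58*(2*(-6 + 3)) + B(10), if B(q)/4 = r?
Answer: -348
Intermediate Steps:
l(p, d) = -4 + p
r = 0 (r = (-4 + 4)*(-1) = 0*(-1) = 0)
B(q) = 0 (B(q) = 4*0 = 0)
58*(2*(-6 + 3)) + B(10) = 58*(2*(-6 + 3)) + 0 = 58*(2*(-3)) + 0 = 58*(-6) + 0 = -348 + 0 = -348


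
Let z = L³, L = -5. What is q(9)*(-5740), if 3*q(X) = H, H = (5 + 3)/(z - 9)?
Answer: 22960/201 ≈ 114.23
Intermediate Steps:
z = -125 (z = (-5)³ = -125)
H = -4/67 (H = (5 + 3)/(-125 - 9) = 8/(-134) = 8*(-1/134) = -4/67 ≈ -0.059702)
q(X) = -4/201 (q(X) = (⅓)*(-4/67) = -4/201)
q(9)*(-5740) = -4/201*(-5740) = 22960/201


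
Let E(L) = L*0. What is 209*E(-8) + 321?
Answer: 321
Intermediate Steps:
E(L) = 0
209*E(-8) + 321 = 209*0 + 321 = 0 + 321 = 321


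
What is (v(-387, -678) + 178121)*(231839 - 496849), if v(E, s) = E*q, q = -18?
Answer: -49049905870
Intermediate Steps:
v(E, s) = -18*E (v(E, s) = E*(-18) = -18*E)
(v(-387, -678) + 178121)*(231839 - 496849) = (-18*(-387) + 178121)*(231839 - 496849) = (6966 + 178121)*(-265010) = 185087*(-265010) = -49049905870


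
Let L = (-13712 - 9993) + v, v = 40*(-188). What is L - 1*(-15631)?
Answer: -15594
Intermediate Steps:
v = -7520
L = -31225 (L = (-13712 - 9993) - 7520 = -23705 - 7520 = -31225)
L - 1*(-15631) = -31225 - 1*(-15631) = -31225 + 15631 = -15594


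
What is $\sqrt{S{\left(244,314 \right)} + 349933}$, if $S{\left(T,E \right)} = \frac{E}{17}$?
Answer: $\frac{5 \sqrt{4045439}}{17} \approx 591.57$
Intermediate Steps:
$S{\left(T,E \right)} = \frac{E}{17}$ ($S{\left(T,E \right)} = E \frac{1}{17} = \frac{E}{17}$)
$\sqrt{S{\left(244,314 \right)} + 349933} = \sqrt{\frac{1}{17} \cdot 314 + 349933} = \sqrt{\frac{314}{17} + 349933} = \sqrt{\frac{5949175}{17}} = \frac{5 \sqrt{4045439}}{17}$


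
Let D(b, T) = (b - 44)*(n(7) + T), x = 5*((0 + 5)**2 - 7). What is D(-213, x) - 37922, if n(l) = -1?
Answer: -60795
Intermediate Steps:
x = 90 (x = 5*(5**2 - 7) = 5*(25 - 7) = 5*18 = 90)
D(b, T) = (-1 + T)*(-44 + b) (D(b, T) = (b - 44)*(-1 + T) = (-44 + b)*(-1 + T) = (-1 + T)*(-44 + b))
D(-213, x) - 37922 = (44 - 1*(-213) - 44*90 + 90*(-213)) - 37922 = (44 + 213 - 3960 - 19170) - 37922 = -22873 - 37922 = -60795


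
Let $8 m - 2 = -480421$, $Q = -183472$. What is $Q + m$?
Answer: $- \frac{1948195}{8} \approx -2.4352 \cdot 10^{5}$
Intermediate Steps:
$m = - \frac{480419}{8}$ ($m = \frac{1}{4} + \frac{1}{8} \left(-480421\right) = \frac{1}{4} - \frac{480421}{8} = - \frac{480419}{8} \approx -60052.0$)
$Q + m = -183472 - \frac{480419}{8} = - \frac{1948195}{8}$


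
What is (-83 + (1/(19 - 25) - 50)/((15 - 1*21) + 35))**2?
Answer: 217356049/30276 ≈ 7179.2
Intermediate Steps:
(-83 + (1/(19 - 25) - 50)/((15 - 1*21) + 35))**2 = (-83 + (1/(-6) - 50)/((15 - 21) + 35))**2 = (-83 + (-1/6 - 50)/(-6 + 35))**2 = (-83 - 301/6/29)**2 = (-83 - 301/6*1/29)**2 = (-83 - 301/174)**2 = (-14743/174)**2 = 217356049/30276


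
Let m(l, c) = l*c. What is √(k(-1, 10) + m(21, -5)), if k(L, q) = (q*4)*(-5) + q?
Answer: I*√295 ≈ 17.176*I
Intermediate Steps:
m(l, c) = c*l
k(L, q) = -19*q (k(L, q) = (4*q)*(-5) + q = -20*q + q = -19*q)
√(k(-1, 10) + m(21, -5)) = √(-19*10 - 5*21) = √(-190 - 105) = √(-295) = I*√295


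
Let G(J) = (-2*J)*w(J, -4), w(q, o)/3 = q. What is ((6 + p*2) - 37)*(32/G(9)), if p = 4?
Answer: 368/243 ≈ 1.5144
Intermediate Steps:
w(q, o) = 3*q
G(J) = -6*J² (G(J) = (-2*J)*(3*J) = -6*J²)
((6 + p*2) - 37)*(32/G(9)) = ((6 + 4*2) - 37)*(32/((-6*9²))) = ((6 + 8) - 37)*(32/((-6*81))) = (14 - 37)*(32/(-486)) = -736*(-1)/486 = -23*(-16/243) = 368/243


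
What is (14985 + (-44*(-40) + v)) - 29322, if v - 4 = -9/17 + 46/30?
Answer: -3205859/255 ≈ -12572.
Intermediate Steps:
v = 1276/255 (v = 4 + (-9/17 + 46/30) = 4 + (-9*1/17 + 46*(1/30)) = 4 + (-9/17 + 23/15) = 4 + 256/255 = 1276/255 ≈ 5.0039)
(14985 + (-44*(-40) + v)) - 29322 = (14985 + (-44*(-40) + 1276/255)) - 29322 = (14985 + (1760 + 1276/255)) - 29322 = (14985 + 450076/255) - 29322 = 4271251/255 - 29322 = -3205859/255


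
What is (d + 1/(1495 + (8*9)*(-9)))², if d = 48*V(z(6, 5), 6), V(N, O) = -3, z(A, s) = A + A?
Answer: 14875949089/717409 ≈ 20736.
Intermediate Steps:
z(A, s) = 2*A
d = -144 (d = 48*(-3) = -144)
(d + 1/(1495 + (8*9)*(-9)))² = (-144 + 1/(1495 + (8*9)*(-9)))² = (-144 + 1/(1495 + 72*(-9)))² = (-144 + 1/(1495 - 648))² = (-144 + 1/847)² = (-121967/847)² = 14875949089/717409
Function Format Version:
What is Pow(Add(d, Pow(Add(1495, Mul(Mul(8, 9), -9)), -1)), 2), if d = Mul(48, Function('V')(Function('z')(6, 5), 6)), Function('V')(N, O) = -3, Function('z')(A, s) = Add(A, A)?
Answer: Rational(14875949089, 717409) ≈ 20736.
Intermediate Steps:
Function('z')(A, s) = Mul(2, A)
d = -144 (d = Mul(48, -3) = -144)
Pow(Add(d, Pow(Add(1495, Mul(Mul(8, 9), -9)), -1)), 2) = Pow(Add(-144, Pow(Add(1495, Mul(Mul(8, 9), -9)), -1)), 2) = Pow(Add(-144, Pow(Add(1495, Mul(72, -9)), -1)), 2) = Pow(Add(-144, Pow(Add(1495, -648), -1)), 2) = Pow(Add(-144, Pow(847, -1)), 2) = Pow(Add(-144, Rational(1, 847)), 2) = Pow(Rational(-121967, 847), 2) = Rational(14875949089, 717409)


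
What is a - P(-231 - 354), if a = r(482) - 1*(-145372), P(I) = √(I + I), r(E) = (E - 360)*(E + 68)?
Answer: 212472 - 3*I*√130 ≈ 2.1247e+5 - 34.205*I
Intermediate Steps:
r(E) = (-360 + E)*(68 + E)
P(I) = √2*√I (P(I) = √(2*I) = √2*√I)
a = 212472 (a = (-24480 + 482² - 292*482) - 1*(-145372) = (-24480 + 232324 - 140744) + 145372 = 67100 + 145372 = 212472)
a - P(-231 - 354) = 212472 - √2*√(-231 - 354) = 212472 - √2*√(-585) = 212472 - √2*3*I*√65 = 212472 - 3*I*√130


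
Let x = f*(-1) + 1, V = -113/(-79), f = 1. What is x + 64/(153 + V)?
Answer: 632/1525 ≈ 0.41443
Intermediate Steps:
V = 113/79 (V = -113*(-1/79) = 113/79 ≈ 1.4304)
x = 0 (x = 1*(-1) + 1 = -1 + 1 = 0)
x + 64/(153 + V) = 0 + 64/(153 + 113/79) = 0 + 64/(12200/79) = 0 + 64*(79/12200) = 0 + 632/1525 = 632/1525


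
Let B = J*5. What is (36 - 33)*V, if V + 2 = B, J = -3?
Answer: -51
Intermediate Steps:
B = -15 (B = -3*5 = -15)
V = -17 (V = -2 - 15 = -17)
(36 - 33)*V = (36 - 33)*(-17) = 3*(-17) = -51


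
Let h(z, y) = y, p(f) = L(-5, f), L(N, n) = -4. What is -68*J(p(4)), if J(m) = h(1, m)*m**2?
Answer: 4352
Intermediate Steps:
p(f) = -4
J(m) = m**3 (J(m) = m*m**2 = m**3)
-68*J(p(4)) = -68*(-4)**3 = -68*(-64) = 4352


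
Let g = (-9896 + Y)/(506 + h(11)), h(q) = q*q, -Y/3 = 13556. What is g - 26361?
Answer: -16578911/627 ≈ -26442.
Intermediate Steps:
Y = -40668 (Y = -3*13556 = -40668)
h(q) = q²
g = -50564/627 (g = (-9896 - 40668)/(506 + 11²) = -50564/(506 + 121) = -50564/627 ≈ -80.644)
g - 26361 = -50564/627 - 26361 = -16578911/627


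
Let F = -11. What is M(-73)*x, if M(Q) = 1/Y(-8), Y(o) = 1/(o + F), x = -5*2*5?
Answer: 950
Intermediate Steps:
x = -50 (x = -10*5 = -50)
Y(o) = 1/(-11 + o) (Y(o) = 1/(o - 11) = 1/(-11 + o))
M(Q) = -19 (M(Q) = 1/(1/(-11 - 8)) = 1/(1/(-19)) = 1/(-1/19) = -19)
M(-73)*x = -19*(-50) = 950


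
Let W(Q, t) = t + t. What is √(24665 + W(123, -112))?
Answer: √24441 ≈ 156.34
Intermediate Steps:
W(Q, t) = 2*t
√(24665 + W(123, -112)) = √(24665 + 2*(-112)) = √(24665 - 224) = √24441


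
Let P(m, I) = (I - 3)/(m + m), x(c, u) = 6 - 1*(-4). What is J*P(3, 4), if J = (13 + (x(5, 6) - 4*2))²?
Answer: 75/2 ≈ 37.500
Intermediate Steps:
x(c, u) = 10 (x(c, u) = 6 + 4 = 10)
P(m, I) = (-3 + I)/(2*m) (P(m, I) = (-3 + I)/((2*m)) = (-3 + I)*(1/(2*m)) = (-3 + I)/(2*m))
J = 225 (J = (13 + (10 - 4*2))² = (13 + (10 - 8))² = (13 + 2)² = 15² = 225)
J*P(3, 4) = 225*((½)*(-3 + 4)/3) = 225*((½)*(⅓)*1) = 225*(⅙) = 75/2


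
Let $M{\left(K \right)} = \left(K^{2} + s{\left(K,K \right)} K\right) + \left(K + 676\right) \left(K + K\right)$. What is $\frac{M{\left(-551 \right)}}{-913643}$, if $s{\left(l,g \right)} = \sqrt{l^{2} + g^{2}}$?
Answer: $- \frac{165851}{913643} + \frac{303601 \sqrt{2}}{913643} \approx 0.28841$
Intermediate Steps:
$s{\left(l,g \right)} = \sqrt{g^{2} + l^{2}}$
$M{\left(K \right)} = K^{2} + 2 K \left(676 + K\right) + K \sqrt{2} \sqrt{K^{2}}$ ($M{\left(K \right)} = \left(K^{2} + \sqrt{K^{2} + K^{2}} K\right) + \left(K + 676\right) \left(K + K\right) = \left(K^{2} + \sqrt{2 K^{2}} K\right) + \left(676 + K\right) 2 K = \left(K^{2} + \sqrt{2} \sqrt{K^{2}} K\right) + 2 K \left(676 + K\right) = \left(K^{2} + K \sqrt{2} \sqrt{K^{2}}\right) + 2 K \left(676 + K\right) = K^{2} + 2 K \left(676 + K\right) + K \sqrt{2} \sqrt{K^{2}}$)
$\frac{M{\left(-551 \right)}}{-913643} = \frac{\left(-551\right) \left(1352 + 3 \left(-551\right) + \sqrt{2} \sqrt{\left(-551\right)^{2}}\right)}{-913643} = - 551 \left(1352 - 1653 + \sqrt{2} \sqrt{303601}\right) \left(- \frac{1}{913643}\right) = - 551 \left(1352 - 1653 + \sqrt{2} \cdot 551\right) \left(- \frac{1}{913643}\right) = - 551 \left(1352 - 1653 + 551 \sqrt{2}\right) \left(- \frac{1}{913643}\right) = - 551 \left(-301 + 551 \sqrt{2}\right) \left(- \frac{1}{913643}\right) = \left(165851 - 303601 \sqrt{2}\right) \left(- \frac{1}{913643}\right) = - \frac{165851}{913643} + \frac{303601 \sqrt{2}}{913643}$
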